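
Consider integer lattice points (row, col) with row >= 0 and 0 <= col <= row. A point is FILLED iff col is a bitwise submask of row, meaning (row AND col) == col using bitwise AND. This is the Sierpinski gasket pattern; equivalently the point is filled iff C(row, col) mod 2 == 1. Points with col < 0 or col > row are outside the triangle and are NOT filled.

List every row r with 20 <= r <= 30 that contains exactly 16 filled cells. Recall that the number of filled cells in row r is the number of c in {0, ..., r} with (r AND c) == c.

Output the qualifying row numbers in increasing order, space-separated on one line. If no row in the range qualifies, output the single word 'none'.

Answer: 23 27 29 30

Derivation:
Row r has 2^popcount(r) filled cells, so we need popcount(r) = log2(16) = 4.
Scan r = 20..30 and keep those with exactly 4 one-bits:
r=20=10100 popcount=2 -> skip
r=21=10101 popcount=3 -> skip
r=22=10110 popcount=3 -> skip
r=23=10111 popcount=4 -> KEEP
r=24=11000 popcount=2 -> skip
r=25=11001 popcount=3 -> skip
r=26=11010 popcount=3 -> skip
r=27=11011 popcount=4 -> KEEP
r=28=11100 popcount=3 -> skip
r=29=11101 popcount=4 -> KEEP
r=30=11110 popcount=4 -> KEEP
Kept rows: 23 27 29 30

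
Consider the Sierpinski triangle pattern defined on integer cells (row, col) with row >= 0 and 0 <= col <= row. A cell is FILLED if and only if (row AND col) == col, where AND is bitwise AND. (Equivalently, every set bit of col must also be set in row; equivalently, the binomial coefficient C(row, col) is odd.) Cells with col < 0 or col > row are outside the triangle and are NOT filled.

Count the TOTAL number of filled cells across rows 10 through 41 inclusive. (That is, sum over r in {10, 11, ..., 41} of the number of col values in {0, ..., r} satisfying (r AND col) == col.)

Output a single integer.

r10=1010 pc2: +4 =4
r11=1011 pc3: +8 =12
r12=1100 pc2: +4 =16
r13=1101 pc3: +8 =24
r14=1110 pc3: +8 =32
r15=1111 pc4: +16 =48
r16=10000 pc1: +2 =50
r17=10001 pc2: +4 =54
r18=10010 pc2: +4 =58
r19=10011 pc3: +8 =66
r20=10100 pc2: +4 =70
r21=10101 pc3: +8 =78
r22=10110 pc3: +8 =86
r23=10111 pc4: +16 =102
r24=11000 pc2: +4 =106
r25=11001 pc3: +8 =114
r26=11010 pc3: +8 =122
r27=11011 pc4: +16 =138
r28=11100 pc3: +8 =146
r29=11101 pc4: +16 =162
r30=11110 pc4: +16 =178
r31=11111 pc5: +32 =210
r32=100000 pc1: +2 =212
r33=100001 pc2: +4 =216
r34=100010 pc2: +4 =220
r35=100011 pc3: +8 =228
r36=100100 pc2: +4 =232
r37=100101 pc3: +8 =240
r38=100110 pc3: +8 =248
r39=100111 pc4: +16 =264
r40=101000 pc2: +4 =268
r41=101001 pc3: +8 =276

Answer: 276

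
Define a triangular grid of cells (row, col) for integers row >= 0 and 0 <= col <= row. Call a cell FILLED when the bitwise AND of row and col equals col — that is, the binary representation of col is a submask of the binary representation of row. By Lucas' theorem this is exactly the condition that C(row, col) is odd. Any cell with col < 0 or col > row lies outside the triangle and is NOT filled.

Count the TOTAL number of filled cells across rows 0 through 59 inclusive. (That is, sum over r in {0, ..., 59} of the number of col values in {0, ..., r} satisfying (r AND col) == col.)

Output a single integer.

r0=0 pc0: +1 =1
r1=1 pc1: +2 =3
r2=10 pc1: +2 =5
r3=11 pc2: +4 =9
r4=100 pc1: +2 =11
r5=101 pc2: +4 =15
r6=110 pc2: +4 =19
r7=111 pc3: +8 =27
r8=1000 pc1: +2 =29
r9=1001 pc2: +4 =33
r10=1010 pc2: +4 =37
r11=1011 pc3: +8 =45
r12=1100 pc2: +4 =49
r13=1101 pc3: +8 =57
r14=1110 pc3: +8 =65
r15=1111 pc4: +16 =81
r16=10000 pc1: +2 =83
r17=10001 pc2: +4 =87
r18=10010 pc2: +4 =91
r19=10011 pc3: +8 =99
r20=10100 pc2: +4 =103
r21=10101 pc3: +8 =111
r22=10110 pc3: +8 =119
r23=10111 pc4: +16 =135
r24=11000 pc2: +4 =139
r25=11001 pc3: +8 =147
r26=11010 pc3: +8 =155
r27=11011 pc4: +16 =171
r28=11100 pc3: +8 =179
r29=11101 pc4: +16 =195
r30=11110 pc4: +16 =211
r31=11111 pc5: +32 =243
r32=100000 pc1: +2 =245
r33=100001 pc2: +4 =249
r34=100010 pc2: +4 =253
r35=100011 pc3: +8 =261
r36=100100 pc2: +4 =265
r37=100101 pc3: +8 =273
r38=100110 pc3: +8 =281
r39=100111 pc4: +16 =297
r40=101000 pc2: +4 =301
r41=101001 pc3: +8 =309
r42=101010 pc3: +8 =317
r43=101011 pc4: +16 =333
r44=101100 pc3: +8 =341
r45=101101 pc4: +16 =357
r46=101110 pc4: +16 =373
r47=101111 pc5: +32 =405
r48=110000 pc2: +4 =409
r49=110001 pc3: +8 =417
r50=110010 pc3: +8 =425
r51=110011 pc4: +16 =441
r52=110100 pc3: +8 =449
r53=110101 pc4: +16 =465
r54=110110 pc4: +16 =481
r55=110111 pc5: +32 =513
r56=111000 pc3: +8 =521
r57=111001 pc4: +16 =537
r58=111010 pc4: +16 =553
r59=111011 pc5: +32 =585

Answer: 585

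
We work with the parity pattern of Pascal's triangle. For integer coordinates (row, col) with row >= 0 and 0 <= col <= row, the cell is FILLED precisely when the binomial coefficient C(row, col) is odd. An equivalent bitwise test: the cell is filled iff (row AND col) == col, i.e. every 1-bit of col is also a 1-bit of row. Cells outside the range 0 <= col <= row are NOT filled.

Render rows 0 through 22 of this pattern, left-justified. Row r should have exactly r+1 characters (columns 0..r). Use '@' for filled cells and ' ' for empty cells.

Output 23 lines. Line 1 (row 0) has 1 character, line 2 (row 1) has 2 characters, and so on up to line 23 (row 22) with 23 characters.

r0=0: @
r1=1: @@
r2=10: @ @
r3=11: @@@@
r4=100: @   @
r5=101: @@  @@
r6=110: @ @ @ @
r7=111: @@@@@@@@
r8=1000: @       @
r9=1001: @@      @@
r10=1010: @ @     @ @
r11=1011: @@@@    @@@@
r12=1100: @   @   @   @
r13=1101: @@  @@  @@  @@
r14=1110: @ @ @ @ @ @ @ @
r15=1111: @@@@@@@@@@@@@@@@
r16=10000: @               @
r17=10001: @@              @@
r18=10010: @ @             @ @
r19=10011: @@@@            @@@@
r20=10100: @   @           @   @
r21=10101: @@  @@          @@  @@
r22=10110: @ @ @ @         @ @ @ @

Answer: @
@@
@ @
@@@@
@   @
@@  @@
@ @ @ @
@@@@@@@@
@       @
@@      @@
@ @     @ @
@@@@    @@@@
@   @   @   @
@@  @@  @@  @@
@ @ @ @ @ @ @ @
@@@@@@@@@@@@@@@@
@               @
@@              @@
@ @             @ @
@@@@            @@@@
@   @           @   @
@@  @@          @@  @@
@ @ @ @         @ @ @ @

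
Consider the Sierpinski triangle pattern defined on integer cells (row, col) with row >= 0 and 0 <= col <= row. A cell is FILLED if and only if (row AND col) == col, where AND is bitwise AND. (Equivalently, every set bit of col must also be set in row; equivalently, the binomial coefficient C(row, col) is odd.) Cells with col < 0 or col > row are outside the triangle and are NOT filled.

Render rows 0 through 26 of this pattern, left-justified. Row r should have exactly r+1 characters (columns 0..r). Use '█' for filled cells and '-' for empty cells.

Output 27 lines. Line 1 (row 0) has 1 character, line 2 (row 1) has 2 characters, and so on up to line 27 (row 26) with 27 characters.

Answer: █
██
█-█
████
█---█
██--██
█-█-█-█
████████
█-------█
██------██
█-█-----█-█
████----████
█---█---█---█
██--██--██--██
█-█-█-█-█-█-█-█
████████████████
█---------------█
██--------------██
█-█-------------█-█
████------------████
█---█-----------█---█
██--██----------██--██
█-█-█-█---------█-█-█-█
████████--------████████
█-------█-------█-------█
██------██------██------██
█-█-----█-█-----█-█-----█-█

Derivation:
r0=0: █
r1=1: ██
r2=10: █-█
r3=11: ████
r4=100: █---█
r5=101: ██--██
r6=110: █-█-█-█
r7=111: ████████
r8=1000: █-------█
r9=1001: ██------██
r10=1010: █-█-----█-█
r11=1011: ████----████
r12=1100: █---█---█---█
r13=1101: ██--██--██--██
r14=1110: █-█-█-█-█-█-█-█
r15=1111: ████████████████
r16=10000: █---------------█
r17=10001: ██--------------██
r18=10010: █-█-------------█-█
r19=10011: ████------------████
r20=10100: █---█-----------█---█
r21=10101: ██--██----------██--██
r22=10110: █-█-█-█---------█-█-█-█
r23=10111: ████████--------████████
r24=11000: █-------█-------█-------█
r25=11001: ██------██------██------██
r26=11010: █-█-----█-█-----█-█-----█-█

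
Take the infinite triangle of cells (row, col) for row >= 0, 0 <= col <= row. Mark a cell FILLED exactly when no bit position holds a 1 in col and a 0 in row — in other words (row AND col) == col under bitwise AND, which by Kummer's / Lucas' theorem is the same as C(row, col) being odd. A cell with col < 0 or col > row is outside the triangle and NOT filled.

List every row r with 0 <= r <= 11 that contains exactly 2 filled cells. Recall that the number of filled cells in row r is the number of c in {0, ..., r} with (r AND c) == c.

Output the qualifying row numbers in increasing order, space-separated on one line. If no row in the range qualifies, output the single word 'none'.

Answer: 1 2 4 8

Derivation:
Row r has 2^popcount(r) filled cells, so we need popcount(r) = log2(2) = 1.
Scan r = 0..11 and keep those with exactly 1 one-bits:
r=0=0 popcount=0 -> skip
r=1=1 popcount=1 -> KEEP
r=2=10 popcount=1 -> KEEP
r=3=11 popcount=2 -> skip
r=4=100 popcount=1 -> KEEP
r=5=101 popcount=2 -> skip
r=6=110 popcount=2 -> skip
r=7=111 popcount=3 -> skip
r=8=1000 popcount=1 -> KEEP
r=9=1001 popcount=2 -> skip
r=10=1010 popcount=2 -> skip
r=11=1011 popcount=3 -> skip
Kept rows: 1 2 4 8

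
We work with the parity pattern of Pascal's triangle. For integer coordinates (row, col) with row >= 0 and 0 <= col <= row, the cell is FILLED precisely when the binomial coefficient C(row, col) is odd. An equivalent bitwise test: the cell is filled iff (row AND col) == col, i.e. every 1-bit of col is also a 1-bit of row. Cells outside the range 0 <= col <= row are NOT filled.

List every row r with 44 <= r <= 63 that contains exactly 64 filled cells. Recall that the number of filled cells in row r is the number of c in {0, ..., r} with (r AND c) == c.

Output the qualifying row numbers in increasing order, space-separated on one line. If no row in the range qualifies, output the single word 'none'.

Row r has 2^popcount(r) filled cells, so we need popcount(r) = log2(64) = 6.
Scan r = 44..63 and keep those with exactly 6 one-bits:
r=44=101100 popcount=3 -> skip
r=45=101101 popcount=4 -> skip
r=46=101110 popcount=4 -> skip
r=47=101111 popcount=5 -> skip
r=48=110000 popcount=2 -> skip
r=49=110001 popcount=3 -> skip
r=50=110010 popcount=3 -> skip
r=51=110011 popcount=4 -> skip
r=52=110100 popcount=3 -> skip
r=53=110101 popcount=4 -> skip
r=54=110110 popcount=4 -> skip
r=55=110111 popcount=5 -> skip
r=56=111000 popcount=3 -> skip
r=57=111001 popcount=4 -> skip
r=58=111010 popcount=4 -> skip
r=59=111011 popcount=5 -> skip
r=60=111100 popcount=4 -> skip
r=61=111101 popcount=5 -> skip
r=62=111110 popcount=5 -> skip
r=63=111111 popcount=6 -> KEEP
Kept rows: 63

Answer: 63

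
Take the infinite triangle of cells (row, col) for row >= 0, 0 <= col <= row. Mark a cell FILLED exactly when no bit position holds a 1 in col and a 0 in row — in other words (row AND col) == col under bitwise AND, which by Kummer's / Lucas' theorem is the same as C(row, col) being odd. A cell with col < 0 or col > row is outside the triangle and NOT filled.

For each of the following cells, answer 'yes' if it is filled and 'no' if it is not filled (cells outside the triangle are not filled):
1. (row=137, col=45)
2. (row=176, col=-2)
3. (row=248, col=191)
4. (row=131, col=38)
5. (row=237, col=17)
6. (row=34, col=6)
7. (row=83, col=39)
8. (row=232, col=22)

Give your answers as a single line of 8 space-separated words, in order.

(137,45): row=0b10001001, col=0b101101, row AND col = 0b1001 = 9; 9 != 45 -> empty
(176,-2): col outside [0, 176] -> not filled
(248,191): row=0b11111000, col=0b10111111, row AND col = 0b10111000 = 184; 184 != 191 -> empty
(131,38): row=0b10000011, col=0b100110, row AND col = 0b10 = 2; 2 != 38 -> empty
(237,17): row=0b11101101, col=0b10001, row AND col = 0b1 = 1; 1 != 17 -> empty
(34,6): row=0b100010, col=0b110, row AND col = 0b10 = 2; 2 != 6 -> empty
(83,39): row=0b1010011, col=0b100111, row AND col = 0b11 = 3; 3 != 39 -> empty
(232,22): row=0b11101000, col=0b10110, row AND col = 0b0 = 0; 0 != 22 -> empty

Answer: no no no no no no no no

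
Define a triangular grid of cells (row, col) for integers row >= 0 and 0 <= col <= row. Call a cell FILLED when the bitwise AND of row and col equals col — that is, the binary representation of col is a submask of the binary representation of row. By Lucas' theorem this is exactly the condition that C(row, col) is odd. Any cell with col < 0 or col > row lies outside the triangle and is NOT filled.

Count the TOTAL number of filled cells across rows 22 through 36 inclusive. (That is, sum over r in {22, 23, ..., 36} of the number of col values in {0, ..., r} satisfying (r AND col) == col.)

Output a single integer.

r22=10110 pc3: +8 =8
r23=10111 pc4: +16 =24
r24=11000 pc2: +4 =28
r25=11001 pc3: +8 =36
r26=11010 pc3: +8 =44
r27=11011 pc4: +16 =60
r28=11100 pc3: +8 =68
r29=11101 pc4: +16 =84
r30=11110 pc4: +16 =100
r31=11111 pc5: +32 =132
r32=100000 pc1: +2 =134
r33=100001 pc2: +4 =138
r34=100010 pc2: +4 =142
r35=100011 pc3: +8 =150
r36=100100 pc2: +4 =154

Answer: 154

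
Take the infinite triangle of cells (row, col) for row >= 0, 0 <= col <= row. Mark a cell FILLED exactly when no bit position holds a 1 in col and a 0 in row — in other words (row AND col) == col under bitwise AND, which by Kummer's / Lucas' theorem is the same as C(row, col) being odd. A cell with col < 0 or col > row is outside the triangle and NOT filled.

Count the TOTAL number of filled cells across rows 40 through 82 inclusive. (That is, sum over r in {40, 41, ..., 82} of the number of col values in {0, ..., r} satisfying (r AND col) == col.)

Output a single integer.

Answer: 614

Derivation:
r40=101000 pc2: +4 =4
r41=101001 pc3: +8 =12
r42=101010 pc3: +8 =20
r43=101011 pc4: +16 =36
r44=101100 pc3: +8 =44
r45=101101 pc4: +16 =60
r46=101110 pc4: +16 =76
r47=101111 pc5: +32 =108
r48=110000 pc2: +4 =112
r49=110001 pc3: +8 =120
r50=110010 pc3: +8 =128
r51=110011 pc4: +16 =144
r52=110100 pc3: +8 =152
r53=110101 pc4: +16 =168
r54=110110 pc4: +16 =184
r55=110111 pc5: +32 =216
r56=111000 pc3: +8 =224
r57=111001 pc4: +16 =240
r58=111010 pc4: +16 =256
r59=111011 pc5: +32 =288
r60=111100 pc4: +16 =304
r61=111101 pc5: +32 =336
r62=111110 pc5: +32 =368
r63=111111 pc6: +64 =432
r64=1000000 pc1: +2 =434
r65=1000001 pc2: +4 =438
r66=1000010 pc2: +4 =442
r67=1000011 pc3: +8 =450
r68=1000100 pc2: +4 =454
r69=1000101 pc3: +8 =462
r70=1000110 pc3: +8 =470
r71=1000111 pc4: +16 =486
r72=1001000 pc2: +4 =490
r73=1001001 pc3: +8 =498
r74=1001010 pc3: +8 =506
r75=1001011 pc4: +16 =522
r76=1001100 pc3: +8 =530
r77=1001101 pc4: +16 =546
r78=1001110 pc4: +16 =562
r79=1001111 pc5: +32 =594
r80=1010000 pc2: +4 =598
r81=1010001 pc3: +8 =606
r82=1010010 pc3: +8 =614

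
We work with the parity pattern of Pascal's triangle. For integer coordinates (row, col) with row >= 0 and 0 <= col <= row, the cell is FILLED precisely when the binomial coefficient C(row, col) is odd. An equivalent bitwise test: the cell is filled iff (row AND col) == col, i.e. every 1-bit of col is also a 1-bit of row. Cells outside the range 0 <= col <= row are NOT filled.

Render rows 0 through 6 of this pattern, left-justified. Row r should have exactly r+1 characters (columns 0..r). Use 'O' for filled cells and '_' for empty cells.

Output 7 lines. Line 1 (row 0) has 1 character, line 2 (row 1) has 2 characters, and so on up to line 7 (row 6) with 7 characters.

Answer: O
OO
O_O
OOOO
O___O
OO__OO
O_O_O_O

Derivation:
r0=0: O
r1=1: OO
r2=10: O_O
r3=11: OOOO
r4=100: O___O
r5=101: OO__OO
r6=110: O_O_O_O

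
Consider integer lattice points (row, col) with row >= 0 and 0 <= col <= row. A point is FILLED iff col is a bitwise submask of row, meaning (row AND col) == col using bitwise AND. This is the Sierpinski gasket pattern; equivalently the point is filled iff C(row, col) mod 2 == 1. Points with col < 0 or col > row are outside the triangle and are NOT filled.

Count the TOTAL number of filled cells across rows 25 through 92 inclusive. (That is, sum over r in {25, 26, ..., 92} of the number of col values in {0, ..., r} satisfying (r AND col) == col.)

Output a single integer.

r25=11001 pc3: +8 =8
r26=11010 pc3: +8 =16
r27=11011 pc4: +16 =32
r28=11100 pc3: +8 =40
r29=11101 pc4: +16 =56
r30=11110 pc4: +16 =72
r31=11111 pc5: +32 =104
r32=100000 pc1: +2 =106
r33=100001 pc2: +4 =110
r34=100010 pc2: +4 =114
r35=100011 pc3: +8 =122
r36=100100 pc2: +4 =126
r37=100101 pc3: +8 =134
r38=100110 pc3: +8 =142
r39=100111 pc4: +16 =158
r40=101000 pc2: +4 =162
r41=101001 pc3: +8 =170
r42=101010 pc3: +8 =178
r43=101011 pc4: +16 =194
r44=101100 pc3: +8 =202
r45=101101 pc4: +16 =218
r46=101110 pc4: +16 =234
r47=101111 pc5: +32 =266
r48=110000 pc2: +4 =270
r49=110001 pc3: +8 =278
r50=110010 pc3: +8 =286
r51=110011 pc4: +16 =302
r52=110100 pc3: +8 =310
r53=110101 pc4: +16 =326
r54=110110 pc4: +16 =342
r55=110111 pc5: +32 =374
r56=111000 pc3: +8 =382
r57=111001 pc4: +16 =398
r58=111010 pc4: +16 =414
r59=111011 pc5: +32 =446
r60=111100 pc4: +16 =462
r61=111101 pc5: +32 =494
r62=111110 pc5: +32 =526
r63=111111 pc6: +64 =590
r64=1000000 pc1: +2 =592
r65=1000001 pc2: +4 =596
r66=1000010 pc2: +4 =600
r67=1000011 pc3: +8 =608
r68=1000100 pc2: +4 =612
r69=1000101 pc3: +8 =620
r70=1000110 pc3: +8 =628
r71=1000111 pc4: +16 =644
r72=1001000 pc2: +4 =648
r73=1001001 pc3: +8 =656
r74=1001010 pc3: +8 =664
r75=1001011 pc4: +16 =680
r76=1001100 pc3: +8 =688
r77=1001101 pc4: +16 =704
r78=1001110 pc4: +16 =720
r79=1001111 pc5: +32 =752
r80=1010000 pc2: +4 =756
r81=1010001 pc3: +8 =764
r82=1010010 pc3: +8 =772
r83=1010011 pc4: +16 =788
r84=1010100 pc3: +8 =796
r85=1010101 pc4: +16 =812
r86=1010110 pc4: +16 =828
r87=1010111 pc5: +32 =860
r88=1011000 pc3: +8 =868
r89=1011001 pc4: +16 =884
r90=1011010 pc4: +16 =900
r91=1011011 pc5: +32 =932
r92=1011100 pc4: +16 =948

Answer: 948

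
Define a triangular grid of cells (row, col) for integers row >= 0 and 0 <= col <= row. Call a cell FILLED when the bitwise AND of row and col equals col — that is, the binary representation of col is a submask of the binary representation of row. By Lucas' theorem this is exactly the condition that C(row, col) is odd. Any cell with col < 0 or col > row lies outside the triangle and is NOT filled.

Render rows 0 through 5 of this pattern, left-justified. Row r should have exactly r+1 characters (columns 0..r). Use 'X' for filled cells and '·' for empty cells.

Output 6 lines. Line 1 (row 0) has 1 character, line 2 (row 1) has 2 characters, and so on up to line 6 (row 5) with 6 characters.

r0=0: X
r1=1: XX
r2=10: X·X
r3=11: XXXX
r4=100: X···X
r5=101: XX··XX

Answer: X
XX
X·X
XXXX
X···X
XX··XX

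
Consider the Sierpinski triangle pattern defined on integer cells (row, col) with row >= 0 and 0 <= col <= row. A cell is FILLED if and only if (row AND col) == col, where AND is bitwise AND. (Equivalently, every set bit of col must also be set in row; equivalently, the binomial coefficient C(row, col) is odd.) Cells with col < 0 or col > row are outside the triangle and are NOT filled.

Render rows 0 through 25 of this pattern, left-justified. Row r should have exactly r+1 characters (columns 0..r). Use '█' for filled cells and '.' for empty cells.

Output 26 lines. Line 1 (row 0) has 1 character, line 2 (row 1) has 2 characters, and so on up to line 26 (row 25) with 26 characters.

Answer: █
██
█.█
████
█...█
██..██
█.█.█.█
████████
█.......█
██......██
█.█.....█.█
████....████
█...█...█...█
██..██..██..██
█.█.█.█.█.█.█.█
████████████████
█...............█
██..............██
█.█.............█.█
████............████
█...█...........█...█
██..██..........██..██
█.█.█.█.........█.█.█.█
████████........████████
█.......█.......█.......█
██......██......██......██

Derivation:
r0=0: █
r1=1: ██
r2=10: █.█
r3=11: ████
r4=100: █...█
r5=101: ██..██
r6=110: █.█.█.█
r7=111: ████████
r8=1000: █.......█
r9=1001: ██......██
r10=1010: █.█.....█.█
r11=1011: ████....████
r12=1100: █...█...█...█
r13=1101: ██..██..██..██
r14=1110: █.█.█.█.█.█.█.█
r15=1111: ████████████████
r16=10000: █...............█
r17=10001: ██..............██
r18=10010: █.█.............█.█
r19=10011: ████............████
r20=10100: █...█...........█...█
r21=10101: ██..██..........██..██
r22=10110: █.█.█.█.........█.█.█.█
r23=10111: ████████........████████
r24=11000: █.......█.......█.......█
r25=11001: ██......██......██......██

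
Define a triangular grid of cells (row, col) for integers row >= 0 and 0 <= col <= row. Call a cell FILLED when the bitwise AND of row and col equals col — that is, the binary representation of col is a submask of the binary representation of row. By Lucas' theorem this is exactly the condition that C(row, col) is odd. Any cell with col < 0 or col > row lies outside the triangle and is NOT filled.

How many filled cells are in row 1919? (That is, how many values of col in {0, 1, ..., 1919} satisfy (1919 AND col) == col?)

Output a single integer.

Answer: 1024

Derivation:
1919 in binary = 11101111111
popcount(1919) = number of 1-bits in 11101111111 = 10
A col c satisfies (1919 AND c) == c iff every set bit of c is also set in 1919; each of the 10 set bits of 1919 can independently be on or off in c.
count = 2^10 = 1024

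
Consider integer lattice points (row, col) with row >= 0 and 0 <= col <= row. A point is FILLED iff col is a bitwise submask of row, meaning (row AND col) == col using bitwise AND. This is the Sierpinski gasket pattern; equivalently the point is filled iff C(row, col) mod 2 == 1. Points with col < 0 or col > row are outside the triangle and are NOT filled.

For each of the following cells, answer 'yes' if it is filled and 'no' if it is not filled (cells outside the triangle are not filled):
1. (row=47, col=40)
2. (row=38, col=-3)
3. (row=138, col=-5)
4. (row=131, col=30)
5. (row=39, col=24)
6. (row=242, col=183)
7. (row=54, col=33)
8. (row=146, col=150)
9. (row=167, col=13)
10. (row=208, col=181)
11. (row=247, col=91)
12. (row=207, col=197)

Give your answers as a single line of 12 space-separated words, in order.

Answer: yes no no no no no no no no no no yes

Derivation:
(47,40): row=0b101111, col=0b101000, row AND col = 0b101000 = 40; 40 == 40 -> filled
(38,-3): col outside [0, 38] -> not filled
(138,-5): col outside [0, 138] -> not filled
(131,30): row=0b10000011, col=0b11110, row AND col = 0b10 = 2; 2 != 30 -> empty
(39,24): row=0b100111, col=0b11000, row AND col = 0b0 = 0; 0 != 24 -> empty
(242,183): row=0b11110010, col=0b10110111, row AND col = 0b10110010 = 178; 178 != 183 -> empty
(54,33): row=0b110110, col=0b100001, row AND col = 0b100000 = 32; 32 != 33 -> empty
(146,150): col outside [0, 146] -> not filled
(167,13): row=0b10100111, col=0b1101, row AND col = 0b101 = 5; 5 != 13 -> empty
(208,181): row=0b11010000, col=0b10110101, row AND col = 0b10010000 = 144; 144 != 181 -> empty
(247,91): row=0b11110111, col=0b1011011, row AND col = 0b1010011 = 83; 83 != 91 -> empty
(207,197): row=0b11001111, col=0b11000101, row AND col = 0b11000101 = 197; 197 == 197 -> filled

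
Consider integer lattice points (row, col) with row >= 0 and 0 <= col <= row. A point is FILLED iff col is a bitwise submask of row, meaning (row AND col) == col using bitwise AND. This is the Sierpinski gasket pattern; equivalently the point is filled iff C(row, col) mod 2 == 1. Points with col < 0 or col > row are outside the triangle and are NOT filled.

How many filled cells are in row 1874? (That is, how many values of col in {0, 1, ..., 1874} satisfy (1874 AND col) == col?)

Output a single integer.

Answer: 64

Derivation:
1874 in binary = 11101010010
popcount(1874) = number of 1-bits in 11101010010 = 6
A col c satisfies (1874 AND c) == c iff every set bit of c is also set in 1874; each of the 6 set bits of 1874 can independently be on or off in c.
count = 2^6 = 64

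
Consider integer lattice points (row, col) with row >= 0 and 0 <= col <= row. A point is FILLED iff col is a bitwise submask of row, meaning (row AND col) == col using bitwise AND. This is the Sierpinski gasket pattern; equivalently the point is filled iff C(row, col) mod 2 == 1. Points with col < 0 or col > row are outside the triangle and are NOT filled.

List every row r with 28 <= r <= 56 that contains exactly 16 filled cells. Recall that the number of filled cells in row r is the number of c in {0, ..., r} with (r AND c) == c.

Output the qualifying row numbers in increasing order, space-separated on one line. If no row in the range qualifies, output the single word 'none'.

Answer: 29 30 39 43 45 46 51 53 54

Derivation:
Row r has 2^popcount(r) filled cells, so we need popcount(r) = log2(16) = 4.
Scan r = 28..56 and keep those with exactly 4 one-bits:
r=28=11100 popcount=3 -> skip
r=29=11101 popcount=4 -> KEEP
r=30=11110 popcount=4 -> KEEP
r=31=11111 popcount=5 -> skip
r=32=100000 popcount=1 -> skip
r=33=100001 popcount=2 -> skip
r=34=100010 popcount=2 -> skip
r=35=100011 popcount=3 -> skip
r=36=100100 popcount=2 -> skip
r=37=100101 popcount=3 -> skip
r=38=100110 popcount=3 -> skip
r=39=100111 popcount=4 -> KEEP
r=40=101000 popcount=2 -> skip
r=41=101001 popcount=3 -> skip
r=42=101010 popcount=3 -> skip
r=43=101011 popcount=4 -> KEEP
r=44=101100 popcount=3 -> skip
r=45=101101 popcount=4 -> KEEP
r=46=101110 popcount=4 -> KEEP
r=47=101111 popcount=5 -> skip
r=48=110000 popcount=2 -> skip
r=49=110001 popcount=3 -> skip
r=50=110010 popcount=3 -> skip
r=51=110011 popcount=4 -> KEEP
r=52=110100 popcount=3 -> skip
r=53=110101 popcount=4 -> KEEP
r=54=110110 popcount=4 -> KEEP
r=55=110111 popcount=5 -> skip
r=56=111000 popcount=3 -> skip
Kept rows: 29 30 39 43 45 46 51 53 54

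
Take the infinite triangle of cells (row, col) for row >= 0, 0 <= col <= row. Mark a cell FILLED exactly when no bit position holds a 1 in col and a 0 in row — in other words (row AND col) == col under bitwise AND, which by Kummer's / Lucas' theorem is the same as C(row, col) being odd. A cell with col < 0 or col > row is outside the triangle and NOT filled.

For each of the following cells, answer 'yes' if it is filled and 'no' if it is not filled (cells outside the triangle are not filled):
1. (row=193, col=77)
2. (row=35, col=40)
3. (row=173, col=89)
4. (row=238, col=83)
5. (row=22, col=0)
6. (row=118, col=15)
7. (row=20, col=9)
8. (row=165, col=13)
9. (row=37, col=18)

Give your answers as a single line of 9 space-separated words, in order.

(193,77): row=0b11000001, col=0b1001101, row AND col = 0b1000001 = 65; 65 != 77 -> empty
(35,40): col outside [0, 35] -> not filled
(173,89): row=0b10101101, col=0b1011001, row AND col = 0b1001 = 9; 9 != 89 -> empty
(238,83): row=0b11101110, col=0b1010011, row AND col = 0b1000010 = 66; 66 != 83 -> empty
(22,0): row=0b10110, col=0b0, row AND col = 0b0 = 0; 0 == 0 -> filled
(118,15): row=0b1110110, col=0b1111, row AND col = 0b110 = 6; 6 != 15 -> empty
(20,9): row=0b10100, col=0b1001, row AND col = 0b0 = 0; 0 != 9 -> empty
(165,13): row=0b10100101, col=0b1101, row AND col = 0b101 = 5; 5 != 13 -> empty
(37,18): row=0b100101, col=0b10010, row AND col = 0b0 = 0; 0 != 18 -> empty

Answer: no no no no yes no no no no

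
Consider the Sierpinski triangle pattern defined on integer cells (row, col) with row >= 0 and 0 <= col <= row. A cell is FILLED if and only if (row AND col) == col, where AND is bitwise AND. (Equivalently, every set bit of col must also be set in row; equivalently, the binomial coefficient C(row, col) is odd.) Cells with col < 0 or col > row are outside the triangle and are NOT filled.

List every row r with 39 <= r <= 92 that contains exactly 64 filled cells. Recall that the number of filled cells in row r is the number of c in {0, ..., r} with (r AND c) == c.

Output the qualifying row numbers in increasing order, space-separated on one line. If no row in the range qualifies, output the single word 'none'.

Answer: 63

Derivation:
Row r has 2^popcount(r) filled cells, so we need popcount(r) = log2(64) = 6.
Scan r = 39..92 and keep those with exactly 6 one-bits:
r=39=100111 popcount=4 -> skip
r=40=101000 popcount=2 -> skip
r=41=101001 popcount=3 -> skip
r=42=101010 popcount=3 -> skip
r=43=101011 popcount=4 -> skip
r=44=101100 popcount=3 -> skip
r=45=101101 popcount=4 -> skip
r=46=101110 popcount=4 -> skip
r=47=101111 popcount=5 -> skip
r=48=110000 popcount=2 -> skip
r=49=110001 popcount=3 -> skip
r=50=110010 popcount=3 -> skip
r=51=110011 popcount=4 -> skip
r=52=110100 popcount=3 -> skip
r=53=110101 popcount=4 -> skip
r=54=110110 popcount=4 -> skip
r=55=110111 popcount=5 -> skip
r=56=111000 popcount=3 -> skip
r=57=111001 popcount=4 -> skip
r=58=111010 popcount=4 -> skip
r=59=111011 popcount=5 -> skip
r=60=111100 popcount=4 -> skip
r=61=111101 popcount=5 -> skip
r=62=111110 popcount=5 -> skip
r=63=111111 popcount=6 -> KEEP
r=64=1000000 popcount=1 -> skip
r=65=1000001 popcount=2 -> skip
r=66=1000010 popcount=2 -> skip
r=67=1000011 popcount=3 -> skip
r=68=1000100 popcount=2 -> skip
r=69=1000101 popcount=3 -> skip
r=70=1000110 popcount=3 -> skip
r=71=1000111 popcount=4 -> skip
r=72=1001000 popcount=2 -> skip
r=73=1001001 popcount=3 -> skip
r=74=1001010 popcount=3 -> skip
r=75=1001011 popcount=4 -> skip
r=76=1001100 popcount=3 -> skip
r=77=1001101 popcount=4 -> skip
r=78=1001110 popcount=4 -> skip
r=79=1001111 popcount=5 -> skip
r=80=1010000 popcount=2 -> skip
r=81=1010001 popcount=3 -> skip
r=82=1010010 popcount=3 -> skip
r=83=1010011 popcount=4 -> skip
r=84=1010100 popcount=3 -> skip
r=85=1010101 popcount=4 -> skip
r=86=1010110 popcount=4 -> skip
r=87=1010111 popcount=5 -> skip
r=88=1011000 popcount=3 -> skip
r=89=1011001 popcount=4 -> skip
r=90=1011010 popcount=4 -> skip
r=91=1011011 popcount=5 -> skip
r=92=1011100 popcount=4 -> skip
Kept rows: 63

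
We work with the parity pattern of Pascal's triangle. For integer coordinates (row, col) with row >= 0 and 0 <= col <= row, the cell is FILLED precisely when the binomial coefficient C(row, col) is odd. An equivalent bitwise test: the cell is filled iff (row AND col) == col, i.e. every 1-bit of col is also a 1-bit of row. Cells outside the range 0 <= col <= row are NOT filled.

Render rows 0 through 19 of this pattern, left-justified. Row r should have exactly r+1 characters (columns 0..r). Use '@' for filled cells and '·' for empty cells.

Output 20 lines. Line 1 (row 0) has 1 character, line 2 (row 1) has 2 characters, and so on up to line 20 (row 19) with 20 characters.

Answer: @
@@
@·@
@@@@
@···@
@@··@@
@·@·@·@
@@@@@@@@
@·······@
@@······@@
@·@·····@·@
@@@@····@@@@
@···@···@···@
@@··@@··@@··@@
@·@·@·@·@·@·@·@
@@@@@@@@@@@@@@@@
@···············@
@@··············@@
@·@·············@·@
@@@@············@@@@

Derivation:
r0=0: @
r1=1: @@
r2=10: @·@
r3=11: @@@@
r4=100: @···@
r5=101: @@··@@
r6=110: @·@·@·@
r7=111: @@@@@@@@
r8=1000: @·······@
r9=1001: @@······@@
r10=1010: @·@·····@·@
r11=1011: @@@@····@@@@
r12=1100: @···@···@···@
r13=1101: @@··@@··@@··@@
r14=1110: @·@·@·@·@·@·@·@
r15=1111: @@@@@@@@@@@@@@@@
r16=10000: @···············@
r17=10001: @@··············@@
r18=10010: @·@·············@·@
r19=10011: @@@@············@@@@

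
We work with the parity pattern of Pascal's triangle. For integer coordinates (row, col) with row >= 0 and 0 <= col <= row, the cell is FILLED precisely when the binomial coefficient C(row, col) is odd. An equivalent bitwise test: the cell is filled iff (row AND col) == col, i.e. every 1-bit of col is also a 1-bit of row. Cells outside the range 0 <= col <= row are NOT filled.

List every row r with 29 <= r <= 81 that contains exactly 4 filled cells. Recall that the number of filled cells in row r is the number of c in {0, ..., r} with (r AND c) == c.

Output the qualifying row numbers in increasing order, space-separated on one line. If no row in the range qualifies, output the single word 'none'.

Answer: 33 34 36 40 48 65 66 68 72 80

Derivation:
Row r has 2^popcount(r) filled cells, so we need popcount(r) = log2(4) = 2.
Scan r = 29..81 and keep those with exactly 2 one-bits:
r=29=11101 popcount=4 -> skip
r=30=11110 popcount=4 -> skip
r=31=11111 popcount=5 -> skip
r=32=100000 popcount=1 -> skip
r=33=100001 popcount=2 -> KEEP
r=34=100010 popcount=2 -> KEEP
r=35=100011 popcount=3 -> skip
r=36=100100 popcount=2 -> KEEP
r=37=100101 popcount=3 -> skip
r=38=100110 popcount=3 -> skip
r=39=100111 popcount=4 -> skip
r=40=101000 popcount=2 -> KEEP
r=41=101001 popcount=3 -> skip
r=42=101010 popcount=3 -> skip
r=43=101011 popcount=4 -> skip
r=44=101100 popcount=3 -> skip
r=45=101101 popcount=4 -> skip
r=46=101110 popcount=4 -> skip
r=47=101111 popcount=5 -> skip
r=48=110000 popcount=2 -> KEEP
r=49=110001 popcount=3 -> skip
r=50=110010 popcount=3 -> skip
r=51=110011 popcount=4 -> skip
r=52=110100 popcount=3 -> skip
r=53=110101 popcount=4 -> skip
r=54=110110 popcount=4 -> skip
r=55=110111 popcount=5 -> skip
r=56=111000 popcount=3 -> skip
r=57=111001 popcount=4 -> skip
r=58=111010 popcount=4 -> skip
r=59=111011 popcount=5 -> skip
r=60=111100 popcount=4 -> skip
r=61=111101 popcount=5 -> skip
r=62=111110 popcount=5 -> skip
r=63=111111 popcount=6 -> skip
r=64=1000000 popcount=1 -> skip
r=65=1000001 popcount=2 -> KEEP
r=66=1000010 popcount=2 -> KEEP
r=67=1000011 popcount=3 -> skip
r=68=1000100 popcount=2 -> KEEP
r=69=1000101 popcount=3 -> skip
r=70=1000110 popcount=3 -> skip
r=71=1000111 popcount=4 -> skip
r=72=1001000 popcount=2 -> KEEP
r=73=1001001 popcount=3 -> skip
r=74=1001010 popcount=3 -> skip
r=75=1001011 popcount=4 -> skip
r=76=1001100 popcount=3 -> skip
r=77=1001101 popcount=4 -> skip
r=78=1001110 popcount=4 -> skip
r=79=1001111 popcount=5 -> skip
r=80=1010000 popcount=2 -> KEEP
r=81=1010001 popcount=3 -> skip
Kept rows: 33 34 36 40 48 65 66 68 72 80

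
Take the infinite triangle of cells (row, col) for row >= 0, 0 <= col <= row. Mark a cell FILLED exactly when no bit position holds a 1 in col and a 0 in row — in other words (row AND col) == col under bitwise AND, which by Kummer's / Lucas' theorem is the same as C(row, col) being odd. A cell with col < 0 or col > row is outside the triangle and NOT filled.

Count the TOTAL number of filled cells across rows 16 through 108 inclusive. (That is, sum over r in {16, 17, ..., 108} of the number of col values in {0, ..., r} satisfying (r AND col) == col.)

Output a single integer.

r16=10000 pc1: +2 =2
r17=10001 pc2: +4 =6
r18=10010 pc2: +4 =10
r19=10011 pc3: +8 =18
r20=10100 pc2: +4 =22
r21=10101 pc3: +8 =30
r22=10110 pc3: +8 =38
r23=10111 pc4: +16 =54
r24=11000 pc2: +4 =58
r25=11001 pc3: +8 =66
r26=11010 pc3: +8 =74
r27=11011 pc4: +16 =90
r28=11100 pc3: +8 =98
r29=11101 pc4: +16 =114
r30=11110 pc4: +16 =130
r31=11111 pc5: +32 =162
r32=100000 pc1: +2 =164
r33=100001 pc2: +4 =168
r34=100010 pc2: +4 =172
r35=100011 pc3: +8 =180
r36=100100 pc2: +4 =184
r37=100101 pc3: +8 =192
r38=100110 pc3: +8 =200
r39=100111 pc4: +16 =216
r40=101000 pc2: +4 =220
r41=101001 pc3: +8 =228
r42=101010 pc3: +8 =236
r43=101011 pc4: +16 =252
r44=101100 pc3: +8 =260
r45=101101 pc4: +16 =276
r46=101110 pc4: +16 =292
r47=101111 pc5: +32 =324
r48=110000 pc2: +4 =328
r49=110001 pc3: +8 =336
r50=110010 pc3: +8 =344
r51=110011 pc4: +16 =360
r52=110100 pc3: +8 =368
r53=110101 pc4: +16 =384
r54=110110 pc4: +16 =400
r55=110111 pc5: +32 =432
r56=111000 pc3: +8 =440
r57=111001 pc4: +16 =456
r58=111010 pc4: +16 =472
r59=111011 pc5: +32 =504
r60=111100 pc4: +16 =520
r61=111101 pc5: +32 =552
r62=111110 pc5: +32 =584
r63=111111 pc6: +64 =648
r64=1000000 pc1: +2 =650
r65=1000001 pc2: +4 =654
r66=1000010 pc2: +4 =658
r67=1000011 pc3: +8 =666
r68=1000100 pc2: +4 =670
r69=1000101 pc3: +8 =678
r70=1000110 pc3: +8 =686
r71=1000111 pc4: +16 =702
r72=1001000 pc2: +4 =706
r73=1001001 pc3: +8 =714
r74=1001010 pc3: +8 =722
r75=1001011 pc4: +16 =738
r76=1001100 pc3: +8 =746
r77=1001101 pc4: +16 =762
r78=1001110 pc4: +16 =778
r79=1001111 pc5: +32 =810
r80=1010000 pc2: +4 =814
r81=1010001 pc3: +8 =822
r82=1010010 pc3: +8 =830
r83=1010011 pc4: +16 =846
r84=1010100 pc3: +8 =854
r85=1010101 pc4: +16 =870
r86=1010110 pc4: +16 =886
r87=1010111 pc5: +32 =918
r88=1011000 pc3: +8 =926
r89=1011001 pc4: +16 =942
r90=1011010 pc4: +16 =958
r91=1011011 pc5: +32 =990
r92=1011100 pc4: +16 =1006
r93=1011101 pc5: +32 =1038
r94=1011110 pc5: +32 =1070
r95=1011111 pc6: +64 =1134
r96=1100000 pc2: +4 =1138
r97=1100001 pc3: +8 =1146
r98=1100010 pc3: +8 =1154
r99=1100011 pc4: +16 =1170
r100=1100100 pc3: +8 =1178
r101=1100101 pc4: +16 =1194
r102=1100110 pc4: +16 =1210
r103=1100111 pc5: +32 =1242
r104=1101000 pc3: +8 =1250
r105=1101001 pc4: +16 =1266
r106=1101010 pc4: +16 =1282
r107=1101011 pc5: +32 =1314
r108=1101100 pc4: +16 =1330

Answer: 1330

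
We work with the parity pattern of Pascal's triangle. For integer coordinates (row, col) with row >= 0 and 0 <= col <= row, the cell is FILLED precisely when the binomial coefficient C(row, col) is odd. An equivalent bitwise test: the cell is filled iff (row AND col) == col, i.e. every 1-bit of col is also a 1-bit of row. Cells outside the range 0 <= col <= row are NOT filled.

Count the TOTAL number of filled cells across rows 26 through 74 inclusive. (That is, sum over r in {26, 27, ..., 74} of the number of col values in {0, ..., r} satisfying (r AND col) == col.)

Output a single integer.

r26=11010 pc3: +8 =8
r27=11011 pc4: +16 =24
r28=11100 pc3: +8 =32
r29=11101 pc4: +16 =48
r30=11110 pc4: +16 =64
r31=11111 pc5: +32 =96
r32=100000 pc1: +2 =98
r33=100001 pc2: +4 =102
r34=100010 pc2: +4 =106
r35=100011 pc3: +8 =114
r36=100100 pc2: +4 =118
r37=100101 pc3: +8 =126
r38=100110 pc3: +8 =134
r39=100111 pc4: +16 =150
r40=101000 pc2: +4 =154
r41=101001 pc3: +8 =162
r42=101010 pc3: +8 =170
r43=101011 pc4: +16 =186
r44=101100 pc3: +8 =194
r45=101101 pc4: +16 =210
r46=101110 pc4: +16 =226
r47=101111 pc5: +32 =258
r48=110000 pc2: +4 =262
r49=110001 pc3: +8 =270
r50=110010 pc3: +8 =278
r51=110011 pc4: +16 =294
r52=110100 pc3: +8 =302
r53=110101 pc4: +16 =318
r54=110110 pc4: +16 =334
r55=110111 pc5: +32 =366
r56=111000 pc3: +8 =374
r57=111001 pc4: +16 =390
r58=111010 pc4: +16 =406
r59=111011 pc5: +32 =438
r60=111100 pc4: +16 =454
r61=111101 pc5: +32 =486
r62=111110 pc5: +32 =518
r63=111111 pc6: +64 =582
r64=1000000 pc1: +2 =584
r65=1000001 pc2: +4 =588
r66=1000010 pc2: +4 =592
r67=1000011 pc3: +8 =600
r68=1000100 pc2: +4 =604
r69=1000101 pc3: +8 =612
r70=1000110 pc3: +8 =620
r71=1000111 pc4: +16 =636
r72=1001000 pc2: +4 =640
r73=1001001 pc3: +8 =648
r74=1001010 pc3: +8 =656

Answer: 656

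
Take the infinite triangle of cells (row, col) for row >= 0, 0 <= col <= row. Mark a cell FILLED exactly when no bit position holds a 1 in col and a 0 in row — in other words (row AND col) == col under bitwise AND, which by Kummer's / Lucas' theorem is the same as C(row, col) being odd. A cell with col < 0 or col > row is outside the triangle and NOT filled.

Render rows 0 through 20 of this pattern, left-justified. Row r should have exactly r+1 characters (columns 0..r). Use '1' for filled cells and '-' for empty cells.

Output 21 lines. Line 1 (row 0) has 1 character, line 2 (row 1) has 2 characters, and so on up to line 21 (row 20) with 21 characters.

Answer: 1
11
1-1
1111
1---1
11--11
1-1-1-1
11111111
1-------1
11------11
1-1-----1-1
1111----1111
1---1---1---1
11--11--11--11
1-1-1-1-1-1-1-1
1111111111111111
1---------------1
11--------------11
1-1-------------1-1
1111------------1111
1---1-----------1---1

Derivation:
r0=0: 1
r1=1: 11
r2=10: 1-1
r3=11: 1111
r4=100: 1---1
r5=101: 11--11
r6=110: 1-1-1-1
r7=111: 11111111
r8=1000: 1-------1
r9=1001: 11------11
r10=1010: 1-1-----1-1
r11=1011: 1111----1111
r12=1100: 1---1---1---1
r13=1101: 11--11--11--11
r14=1110: 1-1-1-1-1-1-1-1
r15=1111: 1111111111111111
r16=10000: 1---------------1
r17=10001: 11--------------11
r18=10010: 1-1-------------1-1
r19=10011: 1111------------1111
r20=10100: 1---1-----------1---1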